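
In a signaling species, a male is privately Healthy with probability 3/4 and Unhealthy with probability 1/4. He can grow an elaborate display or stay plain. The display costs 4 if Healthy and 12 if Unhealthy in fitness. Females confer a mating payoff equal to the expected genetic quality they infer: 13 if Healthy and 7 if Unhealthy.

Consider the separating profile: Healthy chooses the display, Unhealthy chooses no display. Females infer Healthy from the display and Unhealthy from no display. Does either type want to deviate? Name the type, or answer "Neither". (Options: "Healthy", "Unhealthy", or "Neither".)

The display pays 13; no display pays 7.
Healthy: assigned the display, nets 13 − 4 = 9; deviating to no display nets 7.
Unhealthy: assigned no display, nets 7; deviating to the display nets 13 − 12 = 1.
Both types strictly prefer their assigned action; no profitable deviation.

Neither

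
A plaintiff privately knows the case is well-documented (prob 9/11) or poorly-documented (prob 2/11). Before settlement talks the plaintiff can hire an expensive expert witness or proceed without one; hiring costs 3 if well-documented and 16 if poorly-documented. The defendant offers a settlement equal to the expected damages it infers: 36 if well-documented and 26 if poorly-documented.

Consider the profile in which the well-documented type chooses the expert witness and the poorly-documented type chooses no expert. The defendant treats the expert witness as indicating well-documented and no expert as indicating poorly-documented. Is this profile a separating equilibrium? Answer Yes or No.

Yes

Under these beliefs, the expert witness earns settlement 36 and no expert earns settlement 26.
well-documented: the expert witness nets 36 − 3 = 33; no expert nets 26. well-documented prefers the expert witness.
poorly-documented: the expert witness nets 36 − 16 = 20; no expert nets 26. poorly-documented prefers no expert.
Neither type deviates, so the separating profile is an equilibrium.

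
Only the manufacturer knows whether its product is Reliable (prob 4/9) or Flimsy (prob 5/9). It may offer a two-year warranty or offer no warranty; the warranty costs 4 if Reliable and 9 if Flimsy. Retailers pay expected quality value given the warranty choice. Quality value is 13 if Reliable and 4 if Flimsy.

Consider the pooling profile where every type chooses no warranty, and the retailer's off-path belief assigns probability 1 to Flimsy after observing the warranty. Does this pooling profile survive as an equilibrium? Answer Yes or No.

On path, the retailer holds the prior and pays 4/9·13 + 5/9·4 = 8. Off path (the warranty), believing Flimsy, it pays 4.
Reliable: no warranty nets 8; the warranty nets 4 − 4 = 0. Reliable stays.
Flimsy: no warranty nets 8; the warranty nets 4 − 9 = -5. Flimsy stays.
No type deviates, so pooling is sustained.

Yes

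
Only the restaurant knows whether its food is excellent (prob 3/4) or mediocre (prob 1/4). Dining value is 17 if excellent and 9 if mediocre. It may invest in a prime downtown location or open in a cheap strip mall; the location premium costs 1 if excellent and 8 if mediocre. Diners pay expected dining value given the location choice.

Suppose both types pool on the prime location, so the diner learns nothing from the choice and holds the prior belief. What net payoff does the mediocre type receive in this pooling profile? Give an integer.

7

Pooled price premium = 3/4·17 + 1/4·9 = 15.
mediocre pays cost 8 for the prime location, so net payoff = 15 − 8 = 7.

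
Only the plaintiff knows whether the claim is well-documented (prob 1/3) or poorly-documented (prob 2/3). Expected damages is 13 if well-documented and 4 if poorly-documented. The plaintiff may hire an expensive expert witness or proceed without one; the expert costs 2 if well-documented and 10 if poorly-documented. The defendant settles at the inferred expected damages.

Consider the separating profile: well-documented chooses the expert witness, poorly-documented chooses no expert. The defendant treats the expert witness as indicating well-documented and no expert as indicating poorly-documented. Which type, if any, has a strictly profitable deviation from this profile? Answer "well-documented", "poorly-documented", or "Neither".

The expert witness pays 13; no expert pays 4.
well-documented: assigned the expert witness, nets 13 − 2 = 11; deviating to no expert nets 4.
poorly-documented: assigned no expert, nets 4; deviating to the expert witness nets 13 − 10 = 3.
Both types strictly prefer their assigned action; no profitable deviation.

Neither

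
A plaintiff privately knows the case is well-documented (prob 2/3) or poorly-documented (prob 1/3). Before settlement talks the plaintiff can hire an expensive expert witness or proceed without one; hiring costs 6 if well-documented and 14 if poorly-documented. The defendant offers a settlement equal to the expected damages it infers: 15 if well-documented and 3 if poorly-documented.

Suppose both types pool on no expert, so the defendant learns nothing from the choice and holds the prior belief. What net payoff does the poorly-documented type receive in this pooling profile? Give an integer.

11

Pooled settlement = 2/3·15 + 1/3·3 = 11.
poorly-documented pays no cost for no expert, so net payoff = 11.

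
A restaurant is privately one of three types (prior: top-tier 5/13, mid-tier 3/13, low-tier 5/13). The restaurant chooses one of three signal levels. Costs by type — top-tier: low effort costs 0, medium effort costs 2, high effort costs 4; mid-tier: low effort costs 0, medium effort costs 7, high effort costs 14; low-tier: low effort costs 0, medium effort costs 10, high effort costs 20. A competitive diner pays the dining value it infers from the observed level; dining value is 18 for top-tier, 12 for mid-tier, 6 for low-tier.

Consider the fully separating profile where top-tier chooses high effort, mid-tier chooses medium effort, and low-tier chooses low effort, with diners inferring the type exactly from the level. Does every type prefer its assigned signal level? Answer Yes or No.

No

Separating price premiums: high effort → 18, medium effort → 12, low effort → 6.
top-tier (assigned high effort): low effort: 6 − 0 = 6; medium effort: 12 − 2 = 10; high effort: 18 − 4 = 14. top-tier stays.
mid-tier (assigned medium effort): low effort: 6 − 0 = 6; medium effort: 12 − 7 = 5; high effort: 18 − 14 = 4. mid-tier prefers low effort.
low-tier (assigned low effort): low effort: 6 − 0 = 6; medium effort: 12 − 10 = 2; high effort: 18 − 20 = -2. low-tier stays.
At least one type deviates; the separating profile fails.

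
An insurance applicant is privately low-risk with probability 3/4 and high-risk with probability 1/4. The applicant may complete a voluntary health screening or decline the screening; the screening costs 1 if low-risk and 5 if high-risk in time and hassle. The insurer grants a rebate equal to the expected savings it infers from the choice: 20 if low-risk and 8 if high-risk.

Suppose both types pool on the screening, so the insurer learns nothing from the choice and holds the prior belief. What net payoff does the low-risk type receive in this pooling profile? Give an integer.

Pooled rebate = 3/4·20 + 1/4·8 = 17.
low-risk pays cost 1 for the screening, so net payoff = 17 − 1 = 16.

16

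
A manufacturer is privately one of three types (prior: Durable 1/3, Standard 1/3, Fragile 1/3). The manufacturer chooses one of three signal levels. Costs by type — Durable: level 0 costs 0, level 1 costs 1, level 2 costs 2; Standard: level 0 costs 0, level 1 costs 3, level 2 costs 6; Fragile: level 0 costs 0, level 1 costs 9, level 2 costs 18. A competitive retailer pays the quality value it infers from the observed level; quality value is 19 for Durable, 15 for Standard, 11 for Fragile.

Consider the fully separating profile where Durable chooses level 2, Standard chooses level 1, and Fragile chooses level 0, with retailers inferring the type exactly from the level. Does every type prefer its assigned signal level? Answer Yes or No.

Separating prices: level 2 → 19, level 1 → 15, level 0 → 11.
Durable (assigned level 2): level 0: 11 − 0 = 11; level 1: 15 − 1 = 14; level 2: 19 − 2 = 17. Durable stays.
Standard (assigned level 1): level 0: 11 − 0 = 11; level 1: 15 − 3 = 12; level 2: 19 − 6 = 13. Standard prefers level 2.
Fragile (assigned level 0): level 0: 11 − 0 = 11; level 1: 15 − 9 = 6; level 2: 19 − 18 = 1. Fragile stays.
At least one type deviates; the separating profile fails.

No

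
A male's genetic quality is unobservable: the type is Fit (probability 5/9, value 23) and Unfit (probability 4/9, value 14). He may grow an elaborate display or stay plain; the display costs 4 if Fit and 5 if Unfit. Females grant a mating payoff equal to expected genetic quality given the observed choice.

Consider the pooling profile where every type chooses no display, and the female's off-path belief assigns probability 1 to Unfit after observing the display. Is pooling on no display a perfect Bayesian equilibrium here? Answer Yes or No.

Yes

On path, the female holds the prior and pays 5/9·23 + 4/9·14 = 19. Off path (the display), believing Unfit, it pays 14.
Fit: no display nets 19; the display nets 14 − 4 = 10. Fit stays.
Unfit: no display nets 19; the display nets 14 − 5 = 9. Unfit stays.
No type deviates, so pooling is sustained.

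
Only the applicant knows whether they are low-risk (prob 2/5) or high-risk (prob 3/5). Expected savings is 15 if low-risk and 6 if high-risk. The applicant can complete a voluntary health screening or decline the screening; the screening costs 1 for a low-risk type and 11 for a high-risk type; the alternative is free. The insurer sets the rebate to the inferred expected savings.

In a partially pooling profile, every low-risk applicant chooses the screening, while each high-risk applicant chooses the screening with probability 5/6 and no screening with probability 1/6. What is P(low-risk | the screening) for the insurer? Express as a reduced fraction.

P(the screening) = (2/5)·1 + (3/5)·(5/6) = 9/10.
By Bayes' rule, P(low-risk | the screening) = (2/5) / (9/10) = 4/9.

4/9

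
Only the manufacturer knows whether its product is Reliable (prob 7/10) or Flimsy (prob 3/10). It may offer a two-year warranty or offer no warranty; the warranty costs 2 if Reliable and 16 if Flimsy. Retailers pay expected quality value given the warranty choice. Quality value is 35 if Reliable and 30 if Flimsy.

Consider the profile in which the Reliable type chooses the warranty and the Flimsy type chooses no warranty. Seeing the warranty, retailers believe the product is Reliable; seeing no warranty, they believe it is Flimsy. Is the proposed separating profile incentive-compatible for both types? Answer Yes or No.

Yes

Under these beliefs, the warranty earns price 35 and no warranty earns price 30.
Reliable: the warranty nets 35 − 2 = 33; no warranty nets 30. Reliable prefers the warranty.
Flimsy: the warranty nets 35 − 16 = 19; no warranty nets 30. Flimsy prefers no warranty.
Neither type deviates, so the separating profile is an equilibrium.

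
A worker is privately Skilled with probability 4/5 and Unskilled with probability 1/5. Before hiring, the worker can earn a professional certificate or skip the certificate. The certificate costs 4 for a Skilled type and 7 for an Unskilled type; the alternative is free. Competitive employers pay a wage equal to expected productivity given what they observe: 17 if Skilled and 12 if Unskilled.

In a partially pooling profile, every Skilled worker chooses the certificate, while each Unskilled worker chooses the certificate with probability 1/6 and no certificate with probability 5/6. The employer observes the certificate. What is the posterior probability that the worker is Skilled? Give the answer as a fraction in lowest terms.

24/25

P(the certificate) = (4/5)·1 + (1/5)·(1/6) = 5/6.
By Bayes' rule, P(Skilled | the certificate) = (4/5) / (5/6) = 24/25.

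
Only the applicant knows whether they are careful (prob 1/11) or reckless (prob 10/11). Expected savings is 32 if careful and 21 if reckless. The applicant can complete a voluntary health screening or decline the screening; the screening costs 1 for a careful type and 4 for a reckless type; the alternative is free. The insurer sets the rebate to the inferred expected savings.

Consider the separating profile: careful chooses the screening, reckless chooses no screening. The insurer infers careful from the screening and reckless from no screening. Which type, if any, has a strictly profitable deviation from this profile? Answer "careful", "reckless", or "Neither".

reckless

The screening pays 32; no screening pays 21.
careful: assigned the screening, nets 32 − 1 = 31; deviating to no screening nets 21.
reckless: assigned no screening, nets 21; deviating to the screening nets 32 − 4 = 28.
The reckless type gains 7 by deviating.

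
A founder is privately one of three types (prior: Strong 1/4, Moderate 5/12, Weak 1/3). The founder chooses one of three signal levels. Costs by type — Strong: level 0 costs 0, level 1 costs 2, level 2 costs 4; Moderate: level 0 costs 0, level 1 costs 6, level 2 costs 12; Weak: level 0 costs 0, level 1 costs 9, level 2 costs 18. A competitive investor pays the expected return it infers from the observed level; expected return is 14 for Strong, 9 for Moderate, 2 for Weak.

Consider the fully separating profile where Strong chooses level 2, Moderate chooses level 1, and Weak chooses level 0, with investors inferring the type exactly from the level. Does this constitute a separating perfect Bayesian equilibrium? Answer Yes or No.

Separating valuations: level 2 → 14, level 1 → 9, level 0 → 2.
Strong (assigned level 2): level 0: 2 − 0 = 2; level 1: 9 − 2 = 7; level 2: 14 − 4 = 10. Strong stays.
Moderate (assigned level 1): level 0: 2 − 0 = 2; level 1: 9 − 6 = 3; level 2: 14 − 12 = 2. Moderate stays.
Weak (assigned level 0): level 0: 2 − 0 = 2; level 1: 9 − 9 = 0; level 2: 14 − 18 = -4. Weak stays.
Every type prefers its assigned level; separation holds.

Yes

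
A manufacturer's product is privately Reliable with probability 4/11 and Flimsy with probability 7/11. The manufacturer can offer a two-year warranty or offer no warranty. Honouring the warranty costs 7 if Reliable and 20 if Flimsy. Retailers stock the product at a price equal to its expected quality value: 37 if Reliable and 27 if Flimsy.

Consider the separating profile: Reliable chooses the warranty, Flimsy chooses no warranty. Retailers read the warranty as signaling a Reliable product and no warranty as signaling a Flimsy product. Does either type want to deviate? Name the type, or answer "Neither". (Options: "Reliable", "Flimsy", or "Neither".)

Neither

The warranty pays 37; no warranty pays 27.
Reliable: assigned the warranty, nets 37 − 7 = 30; deviating to no warranty nets 27.
Flimsy: assigned no warranty, nets 27; deviating to the warranty nets 37 − 20 = 17.
Both types strictly prefer their assigned action; no profitable deviation.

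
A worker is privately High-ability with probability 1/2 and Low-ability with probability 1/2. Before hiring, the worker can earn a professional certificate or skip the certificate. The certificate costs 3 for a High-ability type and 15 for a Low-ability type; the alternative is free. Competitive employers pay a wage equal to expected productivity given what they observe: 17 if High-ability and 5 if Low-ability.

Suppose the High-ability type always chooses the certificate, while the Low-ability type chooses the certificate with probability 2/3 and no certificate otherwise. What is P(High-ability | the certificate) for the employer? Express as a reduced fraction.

3/5

P(the certificate) = (1/2)·1 + (1/2)·(2/3) = 5/6.
By Bayes' rule, P(High-ability | the certificate) = (1/2) / (5/6) = 3/5.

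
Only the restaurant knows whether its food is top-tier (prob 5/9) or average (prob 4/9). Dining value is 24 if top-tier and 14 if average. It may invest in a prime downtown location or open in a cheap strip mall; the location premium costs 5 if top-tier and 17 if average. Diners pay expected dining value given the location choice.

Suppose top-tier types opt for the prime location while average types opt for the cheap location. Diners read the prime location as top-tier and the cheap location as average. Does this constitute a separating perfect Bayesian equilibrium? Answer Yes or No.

Yes

Under these beliefs, the prime location earns price premium 24 and the cheap location earns price premium 14.
top-tier: the prime location nets 24 − 5 = 19; the cheap location nets 14. top-tier prefers the prime location.
average: the prime location nets 24 − 17 = 7; the cheap location nets 14. average prefers the cheap location.
Neither type deviates, so the separating profile is an equilibrium.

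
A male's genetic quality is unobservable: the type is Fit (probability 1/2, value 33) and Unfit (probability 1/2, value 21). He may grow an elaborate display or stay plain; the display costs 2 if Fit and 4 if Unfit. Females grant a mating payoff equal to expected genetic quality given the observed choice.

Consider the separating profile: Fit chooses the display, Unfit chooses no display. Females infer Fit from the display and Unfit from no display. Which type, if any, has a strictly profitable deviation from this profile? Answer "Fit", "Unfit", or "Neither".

The display pays 33; no display pays 21.
Fit: assigned the display, nets 33 − 2 = 31; deviating to no display nets 21.
Unfit: assigned no display, nets 21; deviating to the display nets 33 − 4 = 29.
The Unfit type gains 8 by deviating.

Unfit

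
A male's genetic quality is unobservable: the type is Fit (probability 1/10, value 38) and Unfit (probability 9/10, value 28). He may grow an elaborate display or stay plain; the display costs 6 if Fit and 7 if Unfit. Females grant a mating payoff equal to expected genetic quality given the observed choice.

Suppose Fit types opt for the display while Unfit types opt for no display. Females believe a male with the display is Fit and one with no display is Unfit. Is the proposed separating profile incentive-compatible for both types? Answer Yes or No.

Under these beliefs, the display earns mating payoff 38 and no display earns mating payoff 28.
Fit: the display nets 38 − 6 = 32; no display nets 28. Fit prefers the display.
Unfit: the display nets 38 − 7 = 31; no display nets 28. Unfit would deviate to the display.
Unfit has a profitable deviation, so the profile is not an equilibrium.

No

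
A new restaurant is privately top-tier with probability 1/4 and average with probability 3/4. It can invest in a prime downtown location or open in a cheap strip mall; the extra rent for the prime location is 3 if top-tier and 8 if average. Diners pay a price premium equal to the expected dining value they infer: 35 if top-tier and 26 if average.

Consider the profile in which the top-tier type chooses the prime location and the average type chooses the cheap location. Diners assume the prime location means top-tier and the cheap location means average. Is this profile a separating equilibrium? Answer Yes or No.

No

Under these beliefs, the prime location earns price premium 35 and the cheap location earns price premium 26.
top-tier: the prime location nets 35 − 3 = 32; the cheap location nets 26. top-tier prefers the prime location.
average: the prime location nets 35 − 8 = 27; the cheap location nets 26. average would deviate to the prime location.
average has a profitable deviation, so the profile is not an equilibrium.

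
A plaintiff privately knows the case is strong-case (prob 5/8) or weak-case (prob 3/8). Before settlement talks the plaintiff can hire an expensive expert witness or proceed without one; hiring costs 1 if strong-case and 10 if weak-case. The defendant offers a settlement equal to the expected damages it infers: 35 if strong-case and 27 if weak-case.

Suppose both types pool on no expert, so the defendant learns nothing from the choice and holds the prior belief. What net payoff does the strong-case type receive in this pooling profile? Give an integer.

Pooled settlement = 5/8·35 + 3/8·27 = 32.
strong-case pays no cost for no expert, so net payoff = 32.

32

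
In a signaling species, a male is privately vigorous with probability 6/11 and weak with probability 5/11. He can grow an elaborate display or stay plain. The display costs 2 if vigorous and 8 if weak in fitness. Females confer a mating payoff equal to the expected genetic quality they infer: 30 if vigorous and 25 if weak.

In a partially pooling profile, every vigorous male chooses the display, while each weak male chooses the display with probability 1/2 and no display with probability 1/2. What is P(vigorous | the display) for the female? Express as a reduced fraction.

12/17

P(the display) = (6/11)·1 + (5/11)·(1/2) = 17/22.
By Bayes' rule, P(vigorous | the display) = (6/11) / (17/22) = 12/17.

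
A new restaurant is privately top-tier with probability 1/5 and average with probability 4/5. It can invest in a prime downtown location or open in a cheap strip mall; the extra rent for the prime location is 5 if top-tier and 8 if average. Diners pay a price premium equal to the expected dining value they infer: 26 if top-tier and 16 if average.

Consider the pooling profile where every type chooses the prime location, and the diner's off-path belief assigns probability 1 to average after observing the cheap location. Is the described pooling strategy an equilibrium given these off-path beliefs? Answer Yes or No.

On path, the diner holds the prior and pays 1/5·26 + 4/5·16 = 18. Off path (the cheap location), believing average, it pays 16.
top-tier: the prime location nets 18 − 5 = 13; the cheap location nets 16. top-tier would deviate.
average: the prime location nets 18 − 8 = 10; the cheap location nets 16. average would deviate.
A type deviates, so pooling fails.

No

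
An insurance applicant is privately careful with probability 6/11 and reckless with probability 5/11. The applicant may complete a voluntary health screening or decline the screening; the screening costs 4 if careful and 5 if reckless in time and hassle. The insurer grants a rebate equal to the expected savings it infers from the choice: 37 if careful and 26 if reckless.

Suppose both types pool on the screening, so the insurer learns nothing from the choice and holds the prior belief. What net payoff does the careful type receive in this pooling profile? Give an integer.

28

Pooled rebate = 6/11·37 + 5/11·26 = 32.
careful pays cost 4 for the screening, so net payoff = 32 − 4 = 28.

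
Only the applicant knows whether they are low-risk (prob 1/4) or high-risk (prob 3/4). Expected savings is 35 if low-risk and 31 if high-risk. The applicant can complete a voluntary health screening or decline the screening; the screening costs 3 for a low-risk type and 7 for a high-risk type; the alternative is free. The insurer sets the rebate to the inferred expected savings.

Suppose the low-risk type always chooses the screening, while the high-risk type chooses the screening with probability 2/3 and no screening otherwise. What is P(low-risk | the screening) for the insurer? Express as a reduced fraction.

1/3

P(the screening) = (1/4)·1 + (3/4)·(2/3) = 3/4.
By Bayes' rule, P(low-risk | the screening) = (1/4) / (3/4) = 1/3.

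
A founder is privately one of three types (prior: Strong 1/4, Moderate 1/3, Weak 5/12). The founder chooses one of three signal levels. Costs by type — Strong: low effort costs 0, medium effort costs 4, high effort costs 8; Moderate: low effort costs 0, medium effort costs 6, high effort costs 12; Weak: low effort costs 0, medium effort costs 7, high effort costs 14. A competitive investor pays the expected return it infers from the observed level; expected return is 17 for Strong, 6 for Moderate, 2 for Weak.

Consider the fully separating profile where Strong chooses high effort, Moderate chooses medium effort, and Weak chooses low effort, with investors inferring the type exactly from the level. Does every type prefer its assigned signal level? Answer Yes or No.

No

Separating valuations: high effort → 17, medium effort → 6, low effort → 2.
Strong (assigned high effort): low effort: 2 − 0 = 2; medium effort: 6 − 4 = 2; high effort: 17 − 8 = 9. Strong stays.
Moderate (assigned medium effort): low effort: 2 − 0 = 2; medium effort: 6 − 6 = 0; high effort: 17 − 12 = 5. Moderate prefers high effort.
Weak (assigned low effort): low effort: 2 − 0 = 2; medium effort: 6 − 7 = -1; high effort: 17 − 14 = 3. Weak prefers high effort.
At least one type deviates; the separating profile fails.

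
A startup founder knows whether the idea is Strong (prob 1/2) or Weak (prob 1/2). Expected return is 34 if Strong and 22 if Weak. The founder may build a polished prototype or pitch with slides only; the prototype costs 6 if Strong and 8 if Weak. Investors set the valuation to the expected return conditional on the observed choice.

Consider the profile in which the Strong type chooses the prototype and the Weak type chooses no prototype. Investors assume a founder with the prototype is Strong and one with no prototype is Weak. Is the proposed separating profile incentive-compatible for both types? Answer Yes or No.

No

Under these beliefs, the prototype earns valuation 34 and no prototype earns valuation 22.
Strong: the prototype nets 34 − 6 = 28; no prototype nets 22. Strong prefers the prototype.
Weak: the prototype nets 34 − 8 = 26; no prototype nets 22. Weak would deviate to the prototype.
Weak has a profitable deviation, so the profile is not an equilibrium.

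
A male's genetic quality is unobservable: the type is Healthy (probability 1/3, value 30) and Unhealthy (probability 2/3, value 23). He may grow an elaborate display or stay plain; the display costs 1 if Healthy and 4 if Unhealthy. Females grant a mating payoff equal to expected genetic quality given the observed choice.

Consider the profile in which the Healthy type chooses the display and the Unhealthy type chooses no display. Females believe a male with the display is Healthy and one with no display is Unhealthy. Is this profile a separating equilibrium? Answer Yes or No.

Under these beliefs, the display earns mating payoff 30 and no display earns mating payoff 23.
Healthy: the display nets 30 − 1 = 29; no display nets 23. Healthy prefers the display.
Unhealthy: the display nets 30 − 4 = 26; no display nets 23. Unhealthy would deviate to the display.
Unhealthy has a profitable deviation, so the profile is not an equilibrium.

No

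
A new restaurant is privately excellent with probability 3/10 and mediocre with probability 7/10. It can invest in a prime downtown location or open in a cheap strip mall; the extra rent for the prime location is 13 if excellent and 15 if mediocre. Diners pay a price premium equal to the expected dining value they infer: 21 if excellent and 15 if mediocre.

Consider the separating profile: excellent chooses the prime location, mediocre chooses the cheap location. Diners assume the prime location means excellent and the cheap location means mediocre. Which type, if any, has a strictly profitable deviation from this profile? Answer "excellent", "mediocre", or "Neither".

The prime location pays 21; the cheap location pays 15.
excellent: assigned the prime location, nets 21 − 13 = 8; deviating to the cheap location nets 15.
mediocre: assigned the cheap location, nets 15; deviating to the prime location nets 21 − 15 = 6.
The excellent type gains 7 by deviating.

excellent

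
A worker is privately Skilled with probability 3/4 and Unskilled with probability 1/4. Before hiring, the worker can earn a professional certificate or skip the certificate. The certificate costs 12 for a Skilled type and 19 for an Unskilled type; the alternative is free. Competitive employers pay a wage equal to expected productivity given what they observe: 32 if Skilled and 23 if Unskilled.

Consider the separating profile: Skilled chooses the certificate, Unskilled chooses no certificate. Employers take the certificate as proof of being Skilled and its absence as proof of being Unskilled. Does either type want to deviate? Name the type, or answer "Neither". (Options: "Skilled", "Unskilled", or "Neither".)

Skilled

The certificate pays 32; no certificate pays 23.
Skilled: assigned the certificate, nets 32 − 12 = 20; deviating to no certificate nets 23.
Unskilled: assigned no certificate, nets 23; deviating to the certificate nets 32 − 19 = 13.
The Skilled type gains 3 by deviating.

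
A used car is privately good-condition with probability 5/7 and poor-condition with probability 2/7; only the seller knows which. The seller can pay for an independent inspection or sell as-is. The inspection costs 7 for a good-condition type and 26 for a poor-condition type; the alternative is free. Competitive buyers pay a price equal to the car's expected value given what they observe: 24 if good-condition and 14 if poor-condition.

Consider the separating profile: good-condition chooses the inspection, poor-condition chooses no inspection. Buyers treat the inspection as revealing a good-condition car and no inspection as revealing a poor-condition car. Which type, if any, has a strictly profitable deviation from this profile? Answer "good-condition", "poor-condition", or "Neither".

Neither

The inspection pays 24; no inspection pays 14.
good-condition: assigned the inspection, nets 24 − 7 = 17; deviating to no inspection nets 14.
poor-condition: assigned no inspection, nets 14; deviating to the inspection nets 24 − 26 = -2.
Both types strictly prefer their assigned action; no profitable deviation.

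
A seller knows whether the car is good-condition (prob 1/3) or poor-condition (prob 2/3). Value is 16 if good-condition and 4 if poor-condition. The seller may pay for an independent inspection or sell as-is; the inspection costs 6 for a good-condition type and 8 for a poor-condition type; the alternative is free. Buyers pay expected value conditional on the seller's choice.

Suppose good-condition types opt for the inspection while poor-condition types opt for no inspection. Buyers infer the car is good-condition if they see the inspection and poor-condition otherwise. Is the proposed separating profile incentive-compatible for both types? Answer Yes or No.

No

Under these beliefs, the inspection earns price 16 and no inspection earns price 4.
good-condition: the inspection nets 16 − 6 = 10; no inspection nets 4. good-condition prefers the inspection.
poor-condition: the inspection nets 16 − 8 = 8; no inspection nets 4. poor-condition would deviate to the inspection.
poor-condition has a profitable deviation, so the profile is not an equilibrium.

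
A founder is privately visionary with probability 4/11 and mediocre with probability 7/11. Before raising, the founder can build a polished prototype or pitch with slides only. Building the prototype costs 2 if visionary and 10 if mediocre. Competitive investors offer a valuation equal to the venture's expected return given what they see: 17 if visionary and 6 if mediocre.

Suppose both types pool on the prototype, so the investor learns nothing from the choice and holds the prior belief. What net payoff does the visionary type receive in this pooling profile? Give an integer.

Pooled valuation = 4/11·17 + 7/11·6 = 10.
visionary pays cost 2 for the prototype, so net payoff = 10 − 2 = 8.

8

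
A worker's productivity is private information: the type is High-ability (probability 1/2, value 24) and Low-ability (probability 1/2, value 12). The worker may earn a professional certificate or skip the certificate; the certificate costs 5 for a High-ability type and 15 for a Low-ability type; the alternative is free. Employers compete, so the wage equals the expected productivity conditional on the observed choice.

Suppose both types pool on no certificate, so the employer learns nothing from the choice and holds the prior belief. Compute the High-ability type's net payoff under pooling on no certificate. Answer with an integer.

Pooled wage = 1/2·24 + 1/2·12 = 18.
High-ability pays no cost for no certificate, so net payoff = 18.

18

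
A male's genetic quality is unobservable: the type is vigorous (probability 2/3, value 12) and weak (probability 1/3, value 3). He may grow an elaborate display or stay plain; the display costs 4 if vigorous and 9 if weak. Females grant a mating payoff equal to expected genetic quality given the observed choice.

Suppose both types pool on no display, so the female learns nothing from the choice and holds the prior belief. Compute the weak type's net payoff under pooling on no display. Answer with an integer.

Pooled mating payoff = 2/3·12 + 1/3·3 = 9.
weak pays no cost for no display, so net payoff = 9.

9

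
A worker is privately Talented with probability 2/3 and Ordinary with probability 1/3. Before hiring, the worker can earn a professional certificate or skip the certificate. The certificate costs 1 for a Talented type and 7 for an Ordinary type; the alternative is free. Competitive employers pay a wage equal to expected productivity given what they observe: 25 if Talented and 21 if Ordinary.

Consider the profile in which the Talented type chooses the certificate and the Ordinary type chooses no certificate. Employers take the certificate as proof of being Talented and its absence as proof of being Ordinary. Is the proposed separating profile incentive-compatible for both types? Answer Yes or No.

Yes

Under these beliefs, the certificate earns wage 25 and no certificate earns wage 21.
Talented: the certificate nets 25 − 1 = 24; no certificate nets 21. Talented prefers the certificate.
Ordinary: the certificate nets 25 − 7 = 18; no certificate nets 21. Ordinary prefers no certificate.
Neither type deviates, so the separating profile is an equilibrium.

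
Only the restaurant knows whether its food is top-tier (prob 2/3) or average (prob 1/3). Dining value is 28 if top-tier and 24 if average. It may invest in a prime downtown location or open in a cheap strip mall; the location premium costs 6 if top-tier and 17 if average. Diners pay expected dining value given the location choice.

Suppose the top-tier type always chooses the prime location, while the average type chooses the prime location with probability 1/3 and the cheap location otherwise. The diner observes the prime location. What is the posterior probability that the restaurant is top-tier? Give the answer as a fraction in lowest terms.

6/7

P(the prime location) = (2/3)·1 + (1/3)·(1/3) = 7/9.
By Bayes' rule, P(top-tier | the prime location) = (2/3) / (7/9) = 6/7.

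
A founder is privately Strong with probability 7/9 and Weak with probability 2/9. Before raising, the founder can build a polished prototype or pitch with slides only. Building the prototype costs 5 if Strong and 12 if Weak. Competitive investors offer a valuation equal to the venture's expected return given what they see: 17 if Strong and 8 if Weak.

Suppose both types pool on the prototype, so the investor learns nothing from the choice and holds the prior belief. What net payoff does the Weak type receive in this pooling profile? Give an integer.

3

Pooled valuation = 7/9·17 + 2/9·8 = 15.
Weak pays cost 12 for the prototype, so net payoff = 15 − 12 = 3.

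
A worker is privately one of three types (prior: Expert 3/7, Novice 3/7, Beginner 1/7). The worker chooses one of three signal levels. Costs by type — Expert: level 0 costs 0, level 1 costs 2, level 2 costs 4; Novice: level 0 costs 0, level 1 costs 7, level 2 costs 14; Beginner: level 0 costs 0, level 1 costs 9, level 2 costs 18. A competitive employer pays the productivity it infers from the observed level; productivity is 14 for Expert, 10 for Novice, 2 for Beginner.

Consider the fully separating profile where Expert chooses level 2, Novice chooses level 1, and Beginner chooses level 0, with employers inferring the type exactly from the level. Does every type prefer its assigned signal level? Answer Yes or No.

Separating wages: level 2 → 14, level 1 → 10, level 0 → 2.
Expert (assigned level 2): level 0: 2 − 0 = 2; level 1: 10 − 2 = 8; level 2: 14 − 4 = 10. Expert stays.
Novice (assigned level 1): level 0: 2 − 0 = 2; level 1: 10 − 7 = 3; level 2: 14 − 14 = 0. Novice stays.
Beginner (assigned level 0): level 0: 2 − 0 = 2; level 1: 10 − 9 = 1; level 2: 14 − 18 = -4. Beginner stays.
Every type prefers its assigned level; separation holds.

Yes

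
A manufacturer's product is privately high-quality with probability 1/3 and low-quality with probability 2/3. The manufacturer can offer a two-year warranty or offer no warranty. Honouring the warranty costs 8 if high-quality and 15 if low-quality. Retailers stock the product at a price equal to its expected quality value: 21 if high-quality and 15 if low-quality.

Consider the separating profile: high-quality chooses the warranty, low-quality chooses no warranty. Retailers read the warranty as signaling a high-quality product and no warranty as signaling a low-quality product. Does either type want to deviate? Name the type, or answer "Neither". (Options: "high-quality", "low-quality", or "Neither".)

high-quality

The warranty pays 21; no warranty pays 15.
high-quality: assigned the warranty, nets 21 − 8 = 13; deviating to no warranty nets 15.
low-quality: assigned no warranty, nets 15; deviating to the warranty nets 21 − 15 = 6.
The high-quality type gains 2 by deviating.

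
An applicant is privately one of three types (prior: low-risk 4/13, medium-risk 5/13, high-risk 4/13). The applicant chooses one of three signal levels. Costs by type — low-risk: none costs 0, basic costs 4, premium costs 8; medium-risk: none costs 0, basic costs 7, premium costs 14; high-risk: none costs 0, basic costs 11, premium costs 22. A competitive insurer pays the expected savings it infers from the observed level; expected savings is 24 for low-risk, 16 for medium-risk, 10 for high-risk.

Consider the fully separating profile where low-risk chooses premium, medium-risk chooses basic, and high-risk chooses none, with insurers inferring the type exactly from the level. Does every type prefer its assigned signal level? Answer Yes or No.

Separating rebates: premium → 24, basic → 16, none → 10.
low-risk (assigned premium): none: 10 − 0 = 10; basic: 16 − 4 = 12; premium: 24 − 8 = 16. low-risk stays.
medium-risk (assigned basic): none: 10 − 0 = 10; basic: 16 − 7 = 9; premium: 24 − 14 = 10. medium-risk prefers none.
high-risk (assigned none): none: 10 − 0 = 10; basic: 16 − 11 = 5; premium: 24 − 22 = 2. high-risk stays.
At least one type deviates; the separating profile fails.

No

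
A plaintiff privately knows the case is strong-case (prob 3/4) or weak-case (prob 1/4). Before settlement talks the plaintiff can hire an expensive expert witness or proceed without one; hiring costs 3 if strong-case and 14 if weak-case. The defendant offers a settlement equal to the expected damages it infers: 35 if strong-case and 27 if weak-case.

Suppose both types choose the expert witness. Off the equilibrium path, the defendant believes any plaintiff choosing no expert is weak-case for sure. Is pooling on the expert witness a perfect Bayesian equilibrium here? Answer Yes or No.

On path, the defendant holds the prior and pays 3/4·35 + 1/4·27 = 33. Off path (no expert), believing weak-case, it pays 27.
strong-case: the expert witness nets 33 − 3 = 30; no expert nets 27. strong-case stays.
weak-case: the expert witness nets 33 − 14 = 19; no expert nets 27. weak-case would deviate.
A type deviates, so pooling fails.

No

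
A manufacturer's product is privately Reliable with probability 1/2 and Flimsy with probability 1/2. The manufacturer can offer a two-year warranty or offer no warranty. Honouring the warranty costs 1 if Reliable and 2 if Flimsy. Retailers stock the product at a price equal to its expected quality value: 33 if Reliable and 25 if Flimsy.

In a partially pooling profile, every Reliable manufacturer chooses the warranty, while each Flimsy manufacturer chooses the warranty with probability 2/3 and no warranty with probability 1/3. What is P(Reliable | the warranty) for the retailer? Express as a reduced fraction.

P(the warranty) = (1/2)·1 + (1/2)·(2/3) = 5/6.
By Bayes' rule, P(Reliable | the warranty) = (1/2) / (5/6) = 3/5.

3/5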